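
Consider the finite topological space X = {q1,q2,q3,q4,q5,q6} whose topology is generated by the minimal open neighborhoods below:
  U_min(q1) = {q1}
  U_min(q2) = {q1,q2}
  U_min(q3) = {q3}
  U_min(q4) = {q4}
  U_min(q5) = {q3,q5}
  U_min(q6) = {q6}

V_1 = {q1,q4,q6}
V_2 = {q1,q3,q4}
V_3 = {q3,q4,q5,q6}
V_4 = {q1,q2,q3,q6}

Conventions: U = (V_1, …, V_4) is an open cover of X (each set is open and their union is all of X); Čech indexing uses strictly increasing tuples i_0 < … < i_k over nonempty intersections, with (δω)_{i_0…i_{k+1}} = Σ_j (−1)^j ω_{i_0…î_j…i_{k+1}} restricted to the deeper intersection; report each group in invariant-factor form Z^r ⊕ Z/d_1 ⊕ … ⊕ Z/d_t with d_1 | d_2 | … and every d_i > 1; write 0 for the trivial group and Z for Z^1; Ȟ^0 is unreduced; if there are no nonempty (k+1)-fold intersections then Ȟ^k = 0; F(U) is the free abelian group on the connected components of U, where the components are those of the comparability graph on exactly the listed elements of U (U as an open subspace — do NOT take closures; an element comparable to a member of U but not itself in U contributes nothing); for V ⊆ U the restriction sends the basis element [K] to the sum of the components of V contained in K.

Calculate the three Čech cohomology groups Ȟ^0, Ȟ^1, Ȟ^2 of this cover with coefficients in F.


intersection data:
  V12={q1,q4} V13={q4,q6} V14={q1,q6} V23={q3,q4} V24={q1,q3} V34={q3,q6}
  V123={q4} V124={q1} V134={q6} V234={q3}
components per intersection:
  V1: {q1} {q4} {q6}
  V2: {q1} {q3} {q4}
  V3: {q3,q5} {q4} {q6}
  V4: {q1,q2} {q3} {q6}
  V12: {q1} {q4}
  V13: {q4} {q6}
  V14: {q1} {q6}
  V23: {q3} {q4}
  V24: {q1} {q3}
  V34: {q3} {q6}
  V123: {q4}
  V124: {q1}
  V134: {q6}
  V234: {q3}
C dims 12,12,4; δ0: rk 8, SNF 1^8; δ1: rk 4, SNF 1^4
Ȟ^0 = (12 − 8) − 0 = 4, so Ȟ^0 ≅ Z^4
Ȟ^1 = (12 − 4) − 8 = 0, so Ȟ^1 ≅ 0
Ȟ^2 = (4 − 0) − 4 = 0, so Ȟ^2 ≅ 0

Ȟ^0(U;F) ≅ Z^4; Ȟ^1(U;F) ≅ 0; Ȟ^2(U;F) ≅ 0


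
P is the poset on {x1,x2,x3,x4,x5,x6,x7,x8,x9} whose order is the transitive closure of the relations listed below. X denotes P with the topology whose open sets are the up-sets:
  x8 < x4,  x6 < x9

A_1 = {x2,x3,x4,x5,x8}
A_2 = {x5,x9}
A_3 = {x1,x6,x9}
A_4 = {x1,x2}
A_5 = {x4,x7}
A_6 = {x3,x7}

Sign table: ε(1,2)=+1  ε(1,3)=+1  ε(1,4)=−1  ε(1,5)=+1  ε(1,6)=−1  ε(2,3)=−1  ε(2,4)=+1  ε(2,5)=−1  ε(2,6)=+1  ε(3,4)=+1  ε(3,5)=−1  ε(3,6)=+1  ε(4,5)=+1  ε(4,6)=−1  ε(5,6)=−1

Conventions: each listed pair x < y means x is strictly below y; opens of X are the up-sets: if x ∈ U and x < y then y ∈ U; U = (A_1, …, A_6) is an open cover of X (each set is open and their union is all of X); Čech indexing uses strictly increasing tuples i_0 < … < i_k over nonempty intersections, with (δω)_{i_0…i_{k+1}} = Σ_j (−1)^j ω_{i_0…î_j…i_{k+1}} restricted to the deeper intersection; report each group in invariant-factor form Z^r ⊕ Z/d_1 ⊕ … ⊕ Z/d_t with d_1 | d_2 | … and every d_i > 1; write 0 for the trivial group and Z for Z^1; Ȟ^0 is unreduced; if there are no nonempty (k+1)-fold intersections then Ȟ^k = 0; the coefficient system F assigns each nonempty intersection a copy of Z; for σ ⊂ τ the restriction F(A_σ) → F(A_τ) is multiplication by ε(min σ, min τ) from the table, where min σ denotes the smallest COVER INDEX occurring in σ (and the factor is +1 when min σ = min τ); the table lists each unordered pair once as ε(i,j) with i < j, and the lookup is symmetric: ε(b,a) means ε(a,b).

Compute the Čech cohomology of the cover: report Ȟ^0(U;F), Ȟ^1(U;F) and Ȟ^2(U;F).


nonempty overlaps:
  A12={x5} A14={x2} A15={x4} A16={x3} A23={x9} A34={x1} A56={x7}
C dims 6,7; δ0: rk 5, SNF 1^5
degree 0: 6−5−0 = 1 → Ȟ^0 ≅ Z
degree 1: 7−0−5 = 2 → Ȟ^1 ≅ Z^2
degree 2: 0−0−0 = 0 → Ȟ^2 ≅ 0

Ȟ^0 ≅ Z; Ȟ^1 ≅ Z^2; Ȟ^2 ≅ 0


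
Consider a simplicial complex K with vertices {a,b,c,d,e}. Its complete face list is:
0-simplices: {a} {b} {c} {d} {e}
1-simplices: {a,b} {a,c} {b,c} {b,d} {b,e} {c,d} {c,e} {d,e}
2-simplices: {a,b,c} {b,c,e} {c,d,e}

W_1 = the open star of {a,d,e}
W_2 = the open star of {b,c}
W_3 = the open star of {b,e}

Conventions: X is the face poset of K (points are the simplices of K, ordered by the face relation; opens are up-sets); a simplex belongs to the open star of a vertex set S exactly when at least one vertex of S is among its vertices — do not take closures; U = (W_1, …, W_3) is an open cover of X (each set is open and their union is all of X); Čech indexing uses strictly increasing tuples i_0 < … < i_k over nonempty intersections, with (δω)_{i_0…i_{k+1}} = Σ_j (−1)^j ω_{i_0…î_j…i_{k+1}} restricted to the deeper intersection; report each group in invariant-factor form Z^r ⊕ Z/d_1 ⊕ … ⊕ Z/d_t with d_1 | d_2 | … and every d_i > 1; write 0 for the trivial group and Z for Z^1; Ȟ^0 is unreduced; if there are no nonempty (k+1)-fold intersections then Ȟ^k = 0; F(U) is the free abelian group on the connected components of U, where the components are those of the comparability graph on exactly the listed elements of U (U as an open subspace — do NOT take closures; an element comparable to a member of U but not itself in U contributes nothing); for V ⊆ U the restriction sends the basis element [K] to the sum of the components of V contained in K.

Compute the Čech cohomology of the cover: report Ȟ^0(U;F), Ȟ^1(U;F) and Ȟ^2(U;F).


nerve of the cover:
  W1={{a},{d},{e},{a,b},{a,c},{b,d},{b,e},{c,d},{c,e},{d,e},{a,b,c},{b,c,e},{c,d,e}} W2={{b},{c},{a,b},{a,c},{b,c},{b,d},{b,e},{c,d},{c,e},{a,b,c},{b,c,e},{c,d,e}} W3={{b},{e},{a,b},{b,c},{b,d},{b,e},{c,e},{d,e},{a,b,c},{b,c,e},{c,d,e}}
  W12={{a,b},{a,c},{b,d},{b,e},{c,d},{c,e},{a,b,c},{b,c,e},{c,d,e}} W13={{e},{a,b},{b,d},{b,e},{c,e},{d,e},{a,b,c},{b,c,e},{c,d,e}} W23={{b},{a,b},{b,c},{b,d},{b,e},{c,e},{a,b,c},{b,c,e},{c,d,e}}
  W123={{a,b},{b,d},{b,e},{c,e},{a,b,c},{b,c,e},{c,d,e}}
components per intersection:
  W1: {{a},{a,b},{a,c},{a,b,c}} {{d},{e},{b,d},{b,e},{c,d},{c,e},{d,e},{b,c,e},{c,d,e}}
  W2: {{b},{c},{a,b},{a,c},{b,c},{b,d},{b,e},{c,d},{c,e},{a,b,c},{b,c,e},{c,d,e}}
  W3: {{b},{e},{a,b},{b,c},{b,d},{b,e},{c,e},{d,e},{a,b,c},{b,c,e},{c,d,e}}
  W12: {{a,b},{a,c},{a,b,c}} {{b,d}} {{b,e},{c,d},{c,e},{b,c,e},{c,d,e}}
  W13: {{e},{b,e},{c,e},{d,e},{b,c,e},{c,d,e}} {{a,b},{a,b,c}} {{b,d}}
  W23: {{b},{a,b},{b,c},{b,d},{b,e},{c,e},{a,b,c},{b,c,e},{c,d,e}}
  W123: {{a,b},{a,b,c}} {{b,d}} {{b,e},{c,e},{b,c,e},{c,d,e}}
C dims 4,7,3; δ0: rk 3, SNF 1^3; δ1: rk 3, SNF 1^3
Ȟ^0 = (4 − 3) − 0 = 1, so Ȟ^0 ≅ Z
Ȟ^1 = (7 − 3) − 3 = 1, so Ȟ^1 ≅ Z
Ȟ^2 = (3 − 0) − 3 = 0, so Ȟ^2 ≅ 0

Ȟ^0 ≅ Z,  Ȟ^1 ≅ Z,  Ȟ^2 ≅ 0


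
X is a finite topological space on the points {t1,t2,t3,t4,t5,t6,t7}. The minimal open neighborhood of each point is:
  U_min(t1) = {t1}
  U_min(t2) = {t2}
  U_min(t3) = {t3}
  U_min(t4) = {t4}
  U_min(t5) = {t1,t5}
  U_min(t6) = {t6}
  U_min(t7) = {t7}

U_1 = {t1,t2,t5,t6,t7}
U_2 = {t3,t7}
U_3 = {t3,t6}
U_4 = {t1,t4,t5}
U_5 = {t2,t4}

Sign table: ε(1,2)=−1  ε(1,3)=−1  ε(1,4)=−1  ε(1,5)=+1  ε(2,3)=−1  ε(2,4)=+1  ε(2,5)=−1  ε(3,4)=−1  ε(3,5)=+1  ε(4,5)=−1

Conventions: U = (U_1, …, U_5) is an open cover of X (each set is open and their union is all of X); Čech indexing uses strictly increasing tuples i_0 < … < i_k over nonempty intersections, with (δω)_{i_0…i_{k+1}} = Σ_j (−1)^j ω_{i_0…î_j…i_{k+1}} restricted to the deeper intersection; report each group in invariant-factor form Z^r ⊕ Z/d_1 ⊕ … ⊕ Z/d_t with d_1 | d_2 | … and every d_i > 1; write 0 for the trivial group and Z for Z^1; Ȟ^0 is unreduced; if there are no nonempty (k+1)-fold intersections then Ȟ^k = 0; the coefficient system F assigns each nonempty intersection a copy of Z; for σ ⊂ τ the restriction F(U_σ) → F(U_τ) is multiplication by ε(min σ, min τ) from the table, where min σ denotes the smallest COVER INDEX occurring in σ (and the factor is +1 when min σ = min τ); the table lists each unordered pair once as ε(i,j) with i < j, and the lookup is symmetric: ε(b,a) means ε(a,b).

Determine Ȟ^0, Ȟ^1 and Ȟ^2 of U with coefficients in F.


intersection data:
  U12={t7} U13={t6} U14={t1,t5} U15={t2} U23={t3} U45={t4}
C dims 5,6; δ0: rk 5, SNF 1^4·2
Ȟ^0 = (5 − 5) − 0 = 0, so Ȟ^0 ≅ 0
Ȟ^1 = (6 − 0) − 5 = 1 plus torsion [2], so Ȟ^1 ≅ Z ⊕ Z/2
Ȟ^2 = (0 − 0) − 0 = 0, so Ȟ^2 ≅ 0

Ȟ^0 ≅ 0, Ȟ^1 ≅ Z ⊕ Z/2 and Ȟ^2 ≅ 0


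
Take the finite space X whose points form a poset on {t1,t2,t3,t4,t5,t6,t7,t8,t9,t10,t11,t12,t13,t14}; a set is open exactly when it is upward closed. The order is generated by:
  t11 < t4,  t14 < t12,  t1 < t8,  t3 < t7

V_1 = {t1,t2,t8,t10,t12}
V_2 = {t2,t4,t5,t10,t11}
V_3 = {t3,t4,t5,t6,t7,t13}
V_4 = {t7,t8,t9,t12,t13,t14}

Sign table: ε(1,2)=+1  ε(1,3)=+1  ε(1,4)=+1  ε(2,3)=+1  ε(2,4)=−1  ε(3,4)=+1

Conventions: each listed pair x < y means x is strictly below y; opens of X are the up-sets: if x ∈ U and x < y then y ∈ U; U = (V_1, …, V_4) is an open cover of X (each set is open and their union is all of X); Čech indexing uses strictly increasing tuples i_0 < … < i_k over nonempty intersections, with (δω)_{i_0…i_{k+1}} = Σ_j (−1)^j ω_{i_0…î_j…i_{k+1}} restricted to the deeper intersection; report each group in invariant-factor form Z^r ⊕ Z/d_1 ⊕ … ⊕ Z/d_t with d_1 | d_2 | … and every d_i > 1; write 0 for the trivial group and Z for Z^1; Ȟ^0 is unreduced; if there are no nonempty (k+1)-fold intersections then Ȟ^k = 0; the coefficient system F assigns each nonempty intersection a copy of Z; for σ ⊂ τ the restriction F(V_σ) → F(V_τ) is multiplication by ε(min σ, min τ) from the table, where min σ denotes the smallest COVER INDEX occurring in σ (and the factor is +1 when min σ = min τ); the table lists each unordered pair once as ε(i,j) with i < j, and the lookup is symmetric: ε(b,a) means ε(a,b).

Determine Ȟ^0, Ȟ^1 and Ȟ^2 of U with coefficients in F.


Ȟ^0 = Z; Ȟ^1 = Z; Ȟ^2 = 0

nerve of the cover:
  V12={t2,t10} V14={t8,t12} V23={t4,t5} V34={t7,t13}
C dims 4,4; δ0: rk 3, SNF 1^3
Ȟ^0 = (4 − 3) − 0 = 1, so Ȟ^0 ≅ Z
Ȟ^1 = (4 − 0) − 3 = 1, so Ȟ^1 ≅ Z
Ȟ^2 = (0 − 0) − 0 = 0, so Ȟ^2 ≅ 0


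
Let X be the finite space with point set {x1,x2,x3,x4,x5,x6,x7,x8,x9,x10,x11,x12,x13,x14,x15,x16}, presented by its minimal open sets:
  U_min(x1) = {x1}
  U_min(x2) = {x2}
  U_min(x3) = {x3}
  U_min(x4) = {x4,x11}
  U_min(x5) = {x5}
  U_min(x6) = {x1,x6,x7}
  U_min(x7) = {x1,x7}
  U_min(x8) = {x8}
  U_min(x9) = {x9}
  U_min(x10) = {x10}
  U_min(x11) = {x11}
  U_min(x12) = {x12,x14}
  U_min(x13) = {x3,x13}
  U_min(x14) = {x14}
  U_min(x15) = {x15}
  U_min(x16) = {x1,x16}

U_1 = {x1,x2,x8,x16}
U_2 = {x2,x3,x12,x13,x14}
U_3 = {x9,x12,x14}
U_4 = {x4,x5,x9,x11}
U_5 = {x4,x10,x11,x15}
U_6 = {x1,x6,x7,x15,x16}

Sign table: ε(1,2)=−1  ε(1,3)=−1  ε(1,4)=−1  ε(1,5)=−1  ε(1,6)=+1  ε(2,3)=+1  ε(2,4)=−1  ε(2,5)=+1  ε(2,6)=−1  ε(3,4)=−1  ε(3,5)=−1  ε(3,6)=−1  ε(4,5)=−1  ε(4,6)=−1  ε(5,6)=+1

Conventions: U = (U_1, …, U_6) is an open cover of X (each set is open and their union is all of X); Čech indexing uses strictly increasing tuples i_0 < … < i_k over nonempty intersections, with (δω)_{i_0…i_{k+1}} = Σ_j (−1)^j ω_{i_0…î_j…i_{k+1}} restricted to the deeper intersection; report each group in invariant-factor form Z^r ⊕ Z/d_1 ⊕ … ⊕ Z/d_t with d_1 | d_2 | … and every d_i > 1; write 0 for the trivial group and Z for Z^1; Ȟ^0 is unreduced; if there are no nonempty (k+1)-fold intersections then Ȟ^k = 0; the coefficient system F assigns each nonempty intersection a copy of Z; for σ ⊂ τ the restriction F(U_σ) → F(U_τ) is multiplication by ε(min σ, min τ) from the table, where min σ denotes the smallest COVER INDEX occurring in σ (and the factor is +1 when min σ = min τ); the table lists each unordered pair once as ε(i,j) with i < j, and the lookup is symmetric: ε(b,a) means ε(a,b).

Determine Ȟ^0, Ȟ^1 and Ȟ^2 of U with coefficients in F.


intersection data:
  U12={x2} U16={x1,x16} U23={x12,x14} U34={x9} U45={x4,x11} U56={x15}
C dims 6,6; δ0: rk 6, SNF 1^5·2
Ȟ^0 = (6 − 6) − 0 = 0, so Ȟ^0 ≅ 0
Ȟ^1 = (6 − 0) − 6 = 0 plus torsion [2], so Ȟ^1 ≅ Z/2
Ȟ^2 = (0 − 0) − 0 = 0, so Ȟ^2 ≅ 0

Ȟ^0 = 0, Ȟ^1 = Z/2, Ȟ^2 = 0


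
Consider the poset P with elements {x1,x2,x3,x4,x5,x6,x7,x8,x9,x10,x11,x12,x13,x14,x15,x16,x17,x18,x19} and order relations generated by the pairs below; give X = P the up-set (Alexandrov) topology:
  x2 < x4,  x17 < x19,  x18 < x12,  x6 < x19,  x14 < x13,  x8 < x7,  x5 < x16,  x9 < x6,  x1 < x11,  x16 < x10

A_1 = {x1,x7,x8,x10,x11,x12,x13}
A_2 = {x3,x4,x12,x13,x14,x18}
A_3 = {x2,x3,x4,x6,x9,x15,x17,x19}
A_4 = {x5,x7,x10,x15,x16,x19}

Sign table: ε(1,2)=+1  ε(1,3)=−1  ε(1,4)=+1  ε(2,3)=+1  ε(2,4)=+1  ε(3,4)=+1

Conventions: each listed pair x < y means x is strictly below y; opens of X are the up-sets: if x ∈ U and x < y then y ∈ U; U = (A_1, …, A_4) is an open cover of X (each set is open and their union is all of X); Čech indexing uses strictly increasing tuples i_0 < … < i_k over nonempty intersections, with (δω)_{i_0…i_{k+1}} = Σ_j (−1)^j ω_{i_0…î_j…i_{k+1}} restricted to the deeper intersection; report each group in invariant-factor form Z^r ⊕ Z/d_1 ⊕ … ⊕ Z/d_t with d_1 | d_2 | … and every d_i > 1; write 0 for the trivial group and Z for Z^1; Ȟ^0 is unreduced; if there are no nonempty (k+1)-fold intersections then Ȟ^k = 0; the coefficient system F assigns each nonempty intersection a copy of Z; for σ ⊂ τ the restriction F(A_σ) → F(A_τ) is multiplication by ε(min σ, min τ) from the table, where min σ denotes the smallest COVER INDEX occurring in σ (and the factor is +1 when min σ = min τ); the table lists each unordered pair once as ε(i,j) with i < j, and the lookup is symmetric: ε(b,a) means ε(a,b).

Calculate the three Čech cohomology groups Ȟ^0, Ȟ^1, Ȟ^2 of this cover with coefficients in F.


Ȟ^0 ≅ Z,  Ȟ^1 ≅ Z,  Ȟ^2 ≅ 0

nerve simplices:
  A12={x12,x13} A14={x7,x10} A23={x3,x4} A34={x15,x19}
C dims 4,4; δ0: rk 3, SNF 1^3
degree 0: 4−3−0 = 1 → Ȟ^0 ≅ Z
degree 1: 4−0−3 = 1 → Ȟ^1 ≅ Z
degree 2: 0−0−0 = 0 → Ȟ^2 ≅ 0


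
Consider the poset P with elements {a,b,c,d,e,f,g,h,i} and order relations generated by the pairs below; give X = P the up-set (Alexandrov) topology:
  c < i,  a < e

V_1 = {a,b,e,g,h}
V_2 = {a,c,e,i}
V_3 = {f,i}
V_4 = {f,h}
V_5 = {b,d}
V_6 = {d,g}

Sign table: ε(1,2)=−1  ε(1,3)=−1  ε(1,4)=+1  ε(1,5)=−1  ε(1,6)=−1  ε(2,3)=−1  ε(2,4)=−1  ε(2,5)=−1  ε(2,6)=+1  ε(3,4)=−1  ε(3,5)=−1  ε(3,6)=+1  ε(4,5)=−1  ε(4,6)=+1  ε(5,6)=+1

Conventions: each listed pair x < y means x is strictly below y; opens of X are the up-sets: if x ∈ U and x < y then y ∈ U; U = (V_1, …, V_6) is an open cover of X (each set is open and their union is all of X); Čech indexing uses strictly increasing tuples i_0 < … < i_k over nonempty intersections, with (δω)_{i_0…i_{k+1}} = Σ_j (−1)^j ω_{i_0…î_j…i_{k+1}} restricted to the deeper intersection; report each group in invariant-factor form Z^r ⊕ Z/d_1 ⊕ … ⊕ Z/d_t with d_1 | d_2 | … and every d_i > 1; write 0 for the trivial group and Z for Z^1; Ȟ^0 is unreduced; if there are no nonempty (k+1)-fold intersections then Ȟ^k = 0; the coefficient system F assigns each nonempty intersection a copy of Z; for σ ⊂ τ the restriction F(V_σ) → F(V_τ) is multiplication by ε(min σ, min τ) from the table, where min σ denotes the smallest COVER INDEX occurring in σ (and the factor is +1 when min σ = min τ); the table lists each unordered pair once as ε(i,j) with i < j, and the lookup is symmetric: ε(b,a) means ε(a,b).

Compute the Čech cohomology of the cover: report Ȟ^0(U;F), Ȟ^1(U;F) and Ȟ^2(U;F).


cover nerve:
  V12={a,e} V14={h} V15={b} V16={g} V23={i} V34={f} V56={d}
C dims 6,7; δ0: rk 6, SNF 1^5·2
Ȟ^0: (6−6)−0=0 ⇒ 0
Ȟ^1: (7−0)−6=1 plus torsion [2] ⇒ Z ⊕ Z/2
Ȟ^2: (0−0)−0=0 ⇒ 0

Ȟ^0 = 0,  Ȟ^1 = Z ⊕ Z/2,  Ȟ^2 = 0


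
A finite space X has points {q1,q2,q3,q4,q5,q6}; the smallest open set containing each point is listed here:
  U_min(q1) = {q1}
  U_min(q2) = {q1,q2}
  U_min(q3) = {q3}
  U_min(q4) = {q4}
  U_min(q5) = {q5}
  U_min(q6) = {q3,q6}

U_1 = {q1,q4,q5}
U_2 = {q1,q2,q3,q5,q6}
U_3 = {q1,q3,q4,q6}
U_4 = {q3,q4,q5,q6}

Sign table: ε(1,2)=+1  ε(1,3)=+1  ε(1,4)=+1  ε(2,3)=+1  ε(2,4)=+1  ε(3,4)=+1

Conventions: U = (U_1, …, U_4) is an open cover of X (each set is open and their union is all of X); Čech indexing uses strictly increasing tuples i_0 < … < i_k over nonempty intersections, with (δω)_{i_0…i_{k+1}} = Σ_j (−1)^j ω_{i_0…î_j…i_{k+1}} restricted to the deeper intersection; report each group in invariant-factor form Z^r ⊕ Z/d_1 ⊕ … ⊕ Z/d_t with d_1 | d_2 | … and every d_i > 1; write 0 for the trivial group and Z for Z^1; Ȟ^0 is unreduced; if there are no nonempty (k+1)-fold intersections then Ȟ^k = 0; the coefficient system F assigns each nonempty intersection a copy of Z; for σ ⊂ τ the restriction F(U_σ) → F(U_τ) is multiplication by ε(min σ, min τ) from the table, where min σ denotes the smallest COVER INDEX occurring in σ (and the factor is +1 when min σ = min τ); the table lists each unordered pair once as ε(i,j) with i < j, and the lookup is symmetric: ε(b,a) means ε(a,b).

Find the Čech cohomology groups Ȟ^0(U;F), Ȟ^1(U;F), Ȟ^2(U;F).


Ȟ^0 ≅ Z, Ȟ^1 ≅ 0, Ȟ^2 ≅ Z

nerve simplices:
  U12={q1,q5} U13={q1,q4} U14={q4,q5} U23={q1,q3,q6} U24={q3,q5,q6} U34={q3,q4,q6}
  U123={q1} U124={q5} U134={q4} U234={q3,q6}
C dims 4,6,4; δ0: rk 3, SNF 1^3; δ1: rk 3, SNF 1^3
degree 0: 4−3−0 = 1 → Ȟ^0 ≅ Z
degree 1: 6−3−3 = 0 → Ȟ^1 ≅ 0
degree 2: 4−0−3 = 1 → Ȟ^2 ≅ Z


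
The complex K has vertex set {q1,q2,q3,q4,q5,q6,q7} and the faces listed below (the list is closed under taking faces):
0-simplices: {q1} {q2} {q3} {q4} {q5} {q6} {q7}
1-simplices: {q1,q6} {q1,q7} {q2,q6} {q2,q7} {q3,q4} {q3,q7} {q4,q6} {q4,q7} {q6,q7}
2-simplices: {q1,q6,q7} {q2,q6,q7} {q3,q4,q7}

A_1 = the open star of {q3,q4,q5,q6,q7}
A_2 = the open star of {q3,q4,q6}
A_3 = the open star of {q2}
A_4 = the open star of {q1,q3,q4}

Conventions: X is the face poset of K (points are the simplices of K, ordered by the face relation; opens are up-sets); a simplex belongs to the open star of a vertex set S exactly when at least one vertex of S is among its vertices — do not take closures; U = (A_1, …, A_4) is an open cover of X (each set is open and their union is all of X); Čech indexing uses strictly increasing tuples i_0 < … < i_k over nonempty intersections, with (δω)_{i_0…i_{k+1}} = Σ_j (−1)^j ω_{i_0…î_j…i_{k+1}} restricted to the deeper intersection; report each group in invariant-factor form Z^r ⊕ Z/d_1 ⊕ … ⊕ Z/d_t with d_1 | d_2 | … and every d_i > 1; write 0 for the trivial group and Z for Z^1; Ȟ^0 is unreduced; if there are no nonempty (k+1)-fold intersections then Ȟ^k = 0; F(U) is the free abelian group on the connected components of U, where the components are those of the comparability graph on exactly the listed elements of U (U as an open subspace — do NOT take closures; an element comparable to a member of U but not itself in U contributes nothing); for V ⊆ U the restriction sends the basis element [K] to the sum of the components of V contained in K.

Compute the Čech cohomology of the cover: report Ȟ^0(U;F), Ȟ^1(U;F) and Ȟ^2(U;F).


nerve of the cover:
  A1={{q3},{q4},{q5},{q6},{q7},{q1,q6},{q1,q7},{q2,q6},{q2,q7},{q3,q4},{q3,q7},{q4,q6},{q4,q7},{q6,q7},{q1,q6,q7},{q2,q6,q7},{q3,q4,q7}} A2={{q3},{q4},{q6},{q1,q6},{q2,q6},{q3,q4},{q3,q7},{q4,q6},{q4,q7},{q6,q7},{q1,q6,q7},{q2,q6,q7},{q3,q4,q7}} A3={{q2},{q2,q6},{q2,q7},{q2,q6,q7}} A4={{q1},{q3},{q4},{q1,q6},{q1,q7},{q3,q4},{q3,q7},{q4,q6},{q4,q7},{q1,q6,q7},{q3,q4,q7}}
  A12={{q3},{q4},{q6},{q1,q6},{q2,q6},{q3,q4},{q3,q7},{q4,q6},{q4,q7},{q6,q7},{q1,q6,q7},{q2,q6,q7},{q3,q4,q7}} A13={{q2,q6},{q2,q7},{q2,q6,q7}} A14={{q3},{q4},{q1,q6},{q1,q7},{q3,q4},{q3,q7},{q4,q6},{q4,q7},{q1,q6,q7},{q3,q4,q7}} A23={{q2,q6},{q2,q6,q7}} A24={{q3},{q4},{q1,q6},{q3,q4},{q3,q7},{q4,q6},{q4,q7},{q1,q6,q7},{q3,q4,q7}}
  A123={{q2,q6},{q2,q6,q7}} A124={{q3},{q4},{q1,q6},{q3,q4},{q3,q7},{q4,q6},{q4,q7},{q1,q6,q7},{q3,q4,q7}}
components per intersection:
  A1: {{q3},{q4},{q6},{q7},{q1,q6},{q1,q7},{q2,q6},{q2,q7},{q3,q4},{q3,q7},{q4,q6},{q4,q7},{q6,q7},{q1,q6,q7},{q2,q6,q7},{q3,q4,q7}} {{q5}}
  A2: {{q3},{q4},{q6},{q1,q6},{q2,q6},{q3,q4},{q3,q7},{q4,q6},{q4,q7},{q6,q7},{q1,q6,q7},{q2,q6,q7},{q3,q4,q7}}
  A3: {{q2},{q2,q6},{q2,q7},{q2,q6,q7}}
  A4: {{q1},{q1,q6},{q1,q7},{q1,q6,q7}} {{q3},{q4},{q3,q4},{q3,q7},{q4,q6},{q4,q7},{q3,q4,q7}}
  A12: {{q3},{q4},{q6},{q1,q6},{q2,q6},{q3,q4},{q3,q7},{q4,q6},{q4,q7},{q6,q7},{q1,q6,q7},{q2,q6,q7},{q3,q4,q7}}
  A13: {{q2,q6},{q2,q7},{q2,q6,q7}}
  A14: {{q3},{q4},{q3,q4},{q3,q7},{q4,q6},{q4,q7},{q3,q4,q7}} {{q1,q6},{q1,q7},{q1,q6,q7}}
  A23: {{q2,q6},{q2,q6,q7}}
  A24: {{q3},{q4},{q3,q4},{q3,q7},{q4,q6},{q4,q7},{q3,q4,q7}} {{q1,q6},{q1,q6,q7}}
  A123: {{q2,q6},{q2,q6,q7}}
  A124: {{q3},{q4},{q3,q4},{q3,q7},{q4,q6},{q4,q7},{q3,q4,q7}} {{q1,q6},{q1,q6,q7}}
C dims 6,7,3; δ0: rk 4, SNF 1^4; δ1: rk 3, SNF 1^3
Ȟ^0 = (6 − 4) − 0 = 2, so Ȟ^0 ≅ Z^2
Ȟ^1 = (7 − 3) − 4 = 0, so Ȟ^1 ≅ 0
Ȟ^2 = (3 − 0) − 3 = 0, so Ȟ^2 ≅ 0

Ȟ^0 ≅ Z^2,  Ȟ^1 ≅ 0,  Ȟ^2 ≅ 0


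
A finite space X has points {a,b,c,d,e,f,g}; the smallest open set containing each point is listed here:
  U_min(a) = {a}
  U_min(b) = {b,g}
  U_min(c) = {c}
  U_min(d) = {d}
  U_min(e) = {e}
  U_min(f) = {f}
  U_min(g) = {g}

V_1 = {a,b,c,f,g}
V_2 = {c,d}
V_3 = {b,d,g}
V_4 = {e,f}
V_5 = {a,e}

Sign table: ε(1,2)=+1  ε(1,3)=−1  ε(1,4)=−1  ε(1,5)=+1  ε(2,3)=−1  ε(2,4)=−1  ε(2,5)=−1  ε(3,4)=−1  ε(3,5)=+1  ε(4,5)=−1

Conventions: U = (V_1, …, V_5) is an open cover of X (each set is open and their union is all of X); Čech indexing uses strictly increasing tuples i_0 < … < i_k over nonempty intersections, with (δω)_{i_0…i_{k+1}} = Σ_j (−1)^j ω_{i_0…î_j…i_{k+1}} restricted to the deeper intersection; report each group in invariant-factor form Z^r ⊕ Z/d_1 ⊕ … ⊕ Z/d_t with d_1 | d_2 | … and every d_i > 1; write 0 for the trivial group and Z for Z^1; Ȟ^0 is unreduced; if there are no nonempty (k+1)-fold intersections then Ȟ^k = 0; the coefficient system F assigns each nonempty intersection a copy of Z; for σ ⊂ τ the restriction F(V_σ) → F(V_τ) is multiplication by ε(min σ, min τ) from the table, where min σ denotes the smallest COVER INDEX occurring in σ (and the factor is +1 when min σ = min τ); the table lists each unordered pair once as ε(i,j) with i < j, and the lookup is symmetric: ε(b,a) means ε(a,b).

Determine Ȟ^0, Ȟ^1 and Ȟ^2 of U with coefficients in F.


Ȟ^0(U;F) ≅ Z,  Ȟ^1(U;F) ≅ Z^2,  Ȟ^2(U;F) ≅ 0

nerve simplices:
  V12={c} V13={b,g} V14={f} V15={a} V23={d} V45={e}
C dims 5,6; δ0: rk 4, SNF 1^4
degree 0: 5−4−0 = 1 → Ȟ^0 ≅ Z
degree 1: 6−0−4 = 2 → Ȟ^1 ≅ Z^2
degree 2: 0−0−0 = 0 → Ȟ^2 ≅ 0


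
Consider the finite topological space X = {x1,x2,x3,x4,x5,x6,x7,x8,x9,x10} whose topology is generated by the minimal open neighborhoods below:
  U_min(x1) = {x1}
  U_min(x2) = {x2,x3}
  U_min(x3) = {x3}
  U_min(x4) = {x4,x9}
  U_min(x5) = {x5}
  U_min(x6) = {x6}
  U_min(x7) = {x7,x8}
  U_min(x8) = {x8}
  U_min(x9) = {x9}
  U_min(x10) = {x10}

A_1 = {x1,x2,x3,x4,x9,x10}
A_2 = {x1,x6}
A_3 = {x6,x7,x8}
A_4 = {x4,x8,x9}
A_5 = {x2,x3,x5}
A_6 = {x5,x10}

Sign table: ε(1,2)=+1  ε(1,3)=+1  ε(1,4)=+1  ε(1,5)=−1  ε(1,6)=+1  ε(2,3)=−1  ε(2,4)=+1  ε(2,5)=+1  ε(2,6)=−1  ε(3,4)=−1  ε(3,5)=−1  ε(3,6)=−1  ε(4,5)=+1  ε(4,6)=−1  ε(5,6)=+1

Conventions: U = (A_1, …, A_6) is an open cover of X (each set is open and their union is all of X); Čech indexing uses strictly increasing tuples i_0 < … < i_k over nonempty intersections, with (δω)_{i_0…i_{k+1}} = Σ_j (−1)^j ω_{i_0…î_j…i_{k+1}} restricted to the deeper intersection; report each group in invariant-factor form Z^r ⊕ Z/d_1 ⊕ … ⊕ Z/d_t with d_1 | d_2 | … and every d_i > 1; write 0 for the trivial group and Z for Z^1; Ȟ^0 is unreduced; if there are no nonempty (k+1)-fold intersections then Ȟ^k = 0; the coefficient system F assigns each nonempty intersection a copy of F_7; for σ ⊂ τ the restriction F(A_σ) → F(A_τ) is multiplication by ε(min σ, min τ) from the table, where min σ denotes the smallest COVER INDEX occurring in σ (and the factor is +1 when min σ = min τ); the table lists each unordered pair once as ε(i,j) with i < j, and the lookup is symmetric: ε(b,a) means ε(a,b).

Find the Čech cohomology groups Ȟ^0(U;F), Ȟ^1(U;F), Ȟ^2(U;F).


cover nerve:
  A12={x1} A14={x4,x9} A15={x2,x3} A16={x10} A23={x6} A34={x8} A56={x5}
C dims 6,7; δ0: rk_F7 6
Ȟ^0: (6−6)−0=0 ⇒ 0
Ȟ^1: (7−0)−6=1 ⇒ Z/7
Ȟ^2: (0−0)−0=0 ⇒ 0

Ȟ^0 = 0,  Ȟ^1 = Z/7,  Ȟ^2 = 0


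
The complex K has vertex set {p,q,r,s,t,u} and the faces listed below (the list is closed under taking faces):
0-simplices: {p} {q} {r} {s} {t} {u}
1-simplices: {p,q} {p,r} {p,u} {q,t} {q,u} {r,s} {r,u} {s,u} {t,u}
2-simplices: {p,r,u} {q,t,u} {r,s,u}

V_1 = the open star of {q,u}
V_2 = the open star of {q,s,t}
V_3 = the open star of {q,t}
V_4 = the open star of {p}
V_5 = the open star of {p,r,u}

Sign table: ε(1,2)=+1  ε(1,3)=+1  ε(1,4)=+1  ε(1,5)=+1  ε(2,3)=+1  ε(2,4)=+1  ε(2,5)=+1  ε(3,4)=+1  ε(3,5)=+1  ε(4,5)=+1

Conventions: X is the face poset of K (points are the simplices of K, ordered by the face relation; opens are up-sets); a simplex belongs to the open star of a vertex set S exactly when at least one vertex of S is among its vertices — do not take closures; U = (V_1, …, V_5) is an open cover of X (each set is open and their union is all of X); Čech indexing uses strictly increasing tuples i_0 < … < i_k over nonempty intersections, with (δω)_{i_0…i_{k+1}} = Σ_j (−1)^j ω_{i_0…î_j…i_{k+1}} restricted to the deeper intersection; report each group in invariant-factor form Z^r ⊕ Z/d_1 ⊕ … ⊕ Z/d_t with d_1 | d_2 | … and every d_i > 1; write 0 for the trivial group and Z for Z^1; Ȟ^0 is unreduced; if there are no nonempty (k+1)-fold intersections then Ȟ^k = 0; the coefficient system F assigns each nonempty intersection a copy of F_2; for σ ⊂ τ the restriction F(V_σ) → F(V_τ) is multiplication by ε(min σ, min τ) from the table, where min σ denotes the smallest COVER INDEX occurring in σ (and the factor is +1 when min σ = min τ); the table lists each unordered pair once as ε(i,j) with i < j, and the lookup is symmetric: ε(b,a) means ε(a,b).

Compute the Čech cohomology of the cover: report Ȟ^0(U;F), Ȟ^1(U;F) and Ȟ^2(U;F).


Ȟ^0 = Z/2; Ȟ^1 = 0; Ȟ^2 = 0

nonempty overlaps:
  V1={{q},{u},{p,q},{p,u},{q,t},{q,u},{r,u},{s,u},{t,u},{p,r,u},{q,t,u},{r,s,u}} V2={{q},{s},{t},{p,q},{q,t},{q,u},{r,s},{s,u},{t,u},{q,t,u},{r,s,u}} V3={{q},{t},{p,q},{q,t},{q,u},{t,u},{q,t,u}} V4={{p},{p,q},{p,r},{p,u},{p,r,u}} V5={{p},{r},{u},{p,q},{p,r},{p,u},{q,u},{r,s},{r,u},{s,u},{t,u},{p,r,u},{q,t,u},{r,s,u}}
  V12={{q},{p,q},{q,t},{q,u},{s,u},{t,u},{q,t,u},{r,s,u}} V13={{q},{p,q},{q,t},{q,u},{t,u},{q,t,u}} V14={{p,q},{p,u},{p,r,u}} V15={{u},{p,q},{p,u},{q,u},{r,u},{s,u},{t,u},{p,r,u},{q,t,u},{r,s,u}} V23={{q},{t},{p,q},{q,t},{q,u},{t,u},{q,t,u}} V24={{p,q}} V25={{p,q},{q,u},{r,s},{s,u},{t,u},{q,t,u},{r,s,u}} V34={{p,q}} V35={{p,q},{q,u},{t,u},{q,t,u}} V45={{p},{p,q},{p,r},{p,u},{p,r,u}}
  V123={{q},{p,q},{q,t},{q,u},{t,u},{q,t,u}} V124={{p,q}} V125={{p,q},{q,u},{s,u},{t,u},{q,t,u},{r,s,u}} V134={{p,q}} V135={{p,q},{q,u},{t,u},{q,t,u}} V145={{p,q},{p,u},{p,r,u}} V234={{p,q}} V235={{p,q},{q,u},{t,u},{q,t,u}} V245={{p,q}} V345={{p,q}}
  V1234={{p,q}} V1235={{p,q},{q,u},{t,u},{q,t,u}} V1245={{p,q}} V1345={{p,q}} V2345={{p,q}}
  V12345={{p,q}}
C dims 5,10,10,5; δ0: rk_F2 4; δ1: rk_F2 6; δ2: rk_F2 4
degree 0: 5−4−0 = 1 → Ȟ^0 ≅ Z/2
degree 1: 10−6−4 = 0 → Ȟ^1 ≅ 0
degree 2: 10−4−6 = 0 → Ȟ^2 ≅ 0


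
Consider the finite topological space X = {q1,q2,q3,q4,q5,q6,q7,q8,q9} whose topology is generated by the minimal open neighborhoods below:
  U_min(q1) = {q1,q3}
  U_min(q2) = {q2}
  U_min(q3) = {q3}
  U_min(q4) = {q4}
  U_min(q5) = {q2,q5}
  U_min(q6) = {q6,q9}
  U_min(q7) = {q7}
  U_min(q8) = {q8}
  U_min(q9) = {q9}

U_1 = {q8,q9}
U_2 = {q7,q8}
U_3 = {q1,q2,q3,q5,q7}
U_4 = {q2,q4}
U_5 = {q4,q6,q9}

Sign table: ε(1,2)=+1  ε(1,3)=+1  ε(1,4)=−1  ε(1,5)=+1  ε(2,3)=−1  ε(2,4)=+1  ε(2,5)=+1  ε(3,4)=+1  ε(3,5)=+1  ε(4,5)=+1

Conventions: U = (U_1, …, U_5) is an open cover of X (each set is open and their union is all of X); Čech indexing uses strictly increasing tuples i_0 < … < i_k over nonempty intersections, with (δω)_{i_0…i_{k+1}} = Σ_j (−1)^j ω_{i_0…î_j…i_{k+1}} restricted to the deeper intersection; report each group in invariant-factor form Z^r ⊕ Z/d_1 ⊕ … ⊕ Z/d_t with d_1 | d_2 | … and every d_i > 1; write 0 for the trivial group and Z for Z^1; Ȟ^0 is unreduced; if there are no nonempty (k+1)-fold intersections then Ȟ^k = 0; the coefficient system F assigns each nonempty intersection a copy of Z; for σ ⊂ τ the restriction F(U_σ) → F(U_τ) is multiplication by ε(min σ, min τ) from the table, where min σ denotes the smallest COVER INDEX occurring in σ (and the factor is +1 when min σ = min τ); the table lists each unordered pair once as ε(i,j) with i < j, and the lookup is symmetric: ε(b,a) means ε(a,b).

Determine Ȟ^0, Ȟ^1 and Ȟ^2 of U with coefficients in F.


Ȟ^0 = 0; Ȟ^1 = Z/2; Ȟ^2 = 0

nerve of the cover:
  U12={q8} U15={q9} U23={q7} U34={q2} U45={q4}
C dims 5,5; δ0: rk 5, SNF 1^4·2
Ȟ^0 = (5 − 5) − 0 = 0, so Ȟ^0 ≅ 0
Ȟ^1 = (5 − 0) − 5 = 0 plus torsion [2], so Ȟ^1 ≅ Z/2
Ȟ^2 = (0 − 0) − 0 = 0, so Ȟ^2 ≅ 0


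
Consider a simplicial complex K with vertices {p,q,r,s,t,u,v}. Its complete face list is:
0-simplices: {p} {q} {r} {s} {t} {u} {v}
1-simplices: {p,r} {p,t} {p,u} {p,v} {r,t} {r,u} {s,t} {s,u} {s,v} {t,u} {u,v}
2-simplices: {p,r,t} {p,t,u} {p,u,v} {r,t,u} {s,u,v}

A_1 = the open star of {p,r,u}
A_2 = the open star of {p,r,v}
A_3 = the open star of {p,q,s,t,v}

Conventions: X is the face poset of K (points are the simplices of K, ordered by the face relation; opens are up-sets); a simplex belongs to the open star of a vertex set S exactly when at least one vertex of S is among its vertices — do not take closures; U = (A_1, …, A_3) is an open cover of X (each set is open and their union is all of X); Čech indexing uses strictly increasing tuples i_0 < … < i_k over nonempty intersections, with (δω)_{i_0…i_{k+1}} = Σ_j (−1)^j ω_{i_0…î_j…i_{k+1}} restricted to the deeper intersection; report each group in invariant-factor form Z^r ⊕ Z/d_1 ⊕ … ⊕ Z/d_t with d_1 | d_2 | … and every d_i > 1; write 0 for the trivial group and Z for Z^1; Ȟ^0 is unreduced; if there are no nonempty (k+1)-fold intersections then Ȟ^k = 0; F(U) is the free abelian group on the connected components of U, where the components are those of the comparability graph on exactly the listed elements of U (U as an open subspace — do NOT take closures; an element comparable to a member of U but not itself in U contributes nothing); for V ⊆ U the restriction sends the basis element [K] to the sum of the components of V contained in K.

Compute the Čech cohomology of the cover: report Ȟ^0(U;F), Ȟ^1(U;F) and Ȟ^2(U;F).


Ȟ^0 ≅ Z^2, Ȟ^1 ≅ 0, Ȟ^2 ≅ 0

nerve simplices:
  A1={{p},{r},{u},{p,r},{p,t},{p,u},{p,v},{r,t},{r,u},{s,u},{t,u},{u,v},{p,r,t},{p,t,u},{p,u,v},{r,t,u},{s,u,v}} A2={{p},{r},{v},{p,r},{p,t},{p,u},{p,v},{r,t},{r,u},{s,v},{u,v},{p,r,t},{p,t,u},{p,u,v},{r,t,u},{s,u,v}} A3={{p},{q},{s},{t},{v},{p,r},{p,t},{p,u},{p,v},{r,t},{s,t},{s,u},{s,v},{t,u},{u,v},{p,r,t},{p,t,u},{p,u,v},{r,t,u},{s,u,v}}
  A12={{p},{r},{p,r},{p,t},{p,u},{p,v},{r,t},{r,u},{u,v},{p,r,t},{p,t,u},{p,u,v},{r,t,u},{s,u,v}} A13={{p},{p,r},{p,t},{p,u},{p,v},{r,t},{s,u},{t,u},{u,v},{p,r,t},{p,t,u},{p,u,v},{r,t,u},{s,u,v}} A23={{p},{v},{p,r},{p,t},{p,u},{p,v},{r,t},{s,v},{u,v},{p,r,t},{p,t,u},{p,u,v},{r,t,u},{s,u,v}}
  A123={{p},{p,r},{p,t},{p,u},{p,v},{r,t},{u,v},{p,r,t},{p,t,u},{p,u,v},{r,t,u},{s,u,v}}
components per intersection:
  A1: {{p},{r},{u},{p,r},{p,t},{p,u},{p,v},{r,t},{r,u},{s,u},{t,u},{u,v},{p,r,t},{p,t,u},{p,u,v},{r,t,u},{s,u,v}}
  A2: {{p},{r},{v},{p,r},{p,t},{p,u},{p,v},{r,t},{r,u},{s,v},{u,v},{p,r,t},{p,t,u},{p,u,v},{r,t,u},{s,u,v}}
  A3: {{p},{s},{t},{v},{p,r},{p,t},{p,u},{p,v},{r,t},{s,t},{s,u},{s,v},{t,u},{u,v},{p,r,t},{p,t,u},{p,u,v},{r,t,u},{s,u,v}} {{q}}
  A12: {{p},{r},{p,r},{p,t},{p,u},{p,v},{r,t},{r,u},{u,v},{p,r,t},{p,t,u},{p,u,v},{r,t,u},{s,u,v}}
  A13: {{p},{p,r},{p,t},{p,u},{p,v},{r,t},{s,u},{t,u},{u,v},{p,r,t},{p,t,u},{p,u,v},{r,t,u},{s,u,v}}
  A23: {{p},{v},{p,r},{p,t},{p,u},{p,v},{r,t},{s,v},{u,v},{p,r,t},{p,t,u},{p,u,v},{r,t,u},{s,u,v}}
  A123: {{p},{p,r},{p,t},{p,u},{p,v},{r,t},{u,v},{p,r,t},{p,t,u},{p,u,v},{r,t,u},{s,u,v}}
C dims 4,3,1; δ0: rk 2, SNF 1^2; δ1: rk 1, SNF 1^1
degree 0: 4−2−0 = 2 → Ȟ^0 ≅ Z^2
degree 1: 3−1−2 = 0 → Ȟ^1 ≅ 0
degree 2: 1−0−1 = 0 → Ȟ^2 ≅ 0


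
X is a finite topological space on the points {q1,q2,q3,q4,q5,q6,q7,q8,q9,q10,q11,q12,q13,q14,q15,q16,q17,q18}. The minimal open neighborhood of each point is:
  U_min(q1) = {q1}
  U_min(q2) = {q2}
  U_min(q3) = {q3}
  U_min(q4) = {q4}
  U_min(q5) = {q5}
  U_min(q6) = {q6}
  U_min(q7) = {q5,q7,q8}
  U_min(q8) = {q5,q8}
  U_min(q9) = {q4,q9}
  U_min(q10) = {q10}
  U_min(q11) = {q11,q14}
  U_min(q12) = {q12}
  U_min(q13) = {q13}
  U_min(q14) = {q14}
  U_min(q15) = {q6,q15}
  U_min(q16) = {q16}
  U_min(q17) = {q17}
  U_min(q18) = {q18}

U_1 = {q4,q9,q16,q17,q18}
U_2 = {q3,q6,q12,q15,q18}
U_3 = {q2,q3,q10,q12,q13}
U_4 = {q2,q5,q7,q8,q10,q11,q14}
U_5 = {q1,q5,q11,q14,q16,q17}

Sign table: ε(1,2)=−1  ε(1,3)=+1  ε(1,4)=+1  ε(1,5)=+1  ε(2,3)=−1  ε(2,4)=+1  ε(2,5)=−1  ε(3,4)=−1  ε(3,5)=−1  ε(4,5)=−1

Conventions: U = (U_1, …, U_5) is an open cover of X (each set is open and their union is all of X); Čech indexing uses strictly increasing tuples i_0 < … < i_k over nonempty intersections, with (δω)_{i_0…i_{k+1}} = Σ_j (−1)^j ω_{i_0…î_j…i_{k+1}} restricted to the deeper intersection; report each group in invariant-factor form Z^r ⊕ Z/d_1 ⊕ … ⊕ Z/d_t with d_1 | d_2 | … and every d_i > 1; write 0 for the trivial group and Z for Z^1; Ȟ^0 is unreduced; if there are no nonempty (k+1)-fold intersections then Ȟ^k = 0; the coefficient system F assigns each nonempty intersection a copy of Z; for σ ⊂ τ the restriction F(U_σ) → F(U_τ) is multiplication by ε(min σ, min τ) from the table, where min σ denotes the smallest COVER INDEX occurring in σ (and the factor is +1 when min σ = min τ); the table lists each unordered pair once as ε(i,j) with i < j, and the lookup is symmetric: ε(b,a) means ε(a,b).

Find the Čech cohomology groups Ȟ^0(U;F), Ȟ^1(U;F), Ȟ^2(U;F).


nonempty intersections:
  U12={q18} U15={q16,q17} U23={q3,q12} U34={q2,q10} U45={q5,q11,q14}
C dims 5,5; δ0: rk 4, SNF 1^4
Ȟ^0: (5−4)−0=1 ⇒ Z
Ȟ^1: (5−0)−4=1 ⇒ Z
Ȟ^2: (0−0)−0=0 ⇒ 0

Ȟ^0 ≅ Z, Ȟ^1 ≅ Z, Ȟ^2 ≅ 0


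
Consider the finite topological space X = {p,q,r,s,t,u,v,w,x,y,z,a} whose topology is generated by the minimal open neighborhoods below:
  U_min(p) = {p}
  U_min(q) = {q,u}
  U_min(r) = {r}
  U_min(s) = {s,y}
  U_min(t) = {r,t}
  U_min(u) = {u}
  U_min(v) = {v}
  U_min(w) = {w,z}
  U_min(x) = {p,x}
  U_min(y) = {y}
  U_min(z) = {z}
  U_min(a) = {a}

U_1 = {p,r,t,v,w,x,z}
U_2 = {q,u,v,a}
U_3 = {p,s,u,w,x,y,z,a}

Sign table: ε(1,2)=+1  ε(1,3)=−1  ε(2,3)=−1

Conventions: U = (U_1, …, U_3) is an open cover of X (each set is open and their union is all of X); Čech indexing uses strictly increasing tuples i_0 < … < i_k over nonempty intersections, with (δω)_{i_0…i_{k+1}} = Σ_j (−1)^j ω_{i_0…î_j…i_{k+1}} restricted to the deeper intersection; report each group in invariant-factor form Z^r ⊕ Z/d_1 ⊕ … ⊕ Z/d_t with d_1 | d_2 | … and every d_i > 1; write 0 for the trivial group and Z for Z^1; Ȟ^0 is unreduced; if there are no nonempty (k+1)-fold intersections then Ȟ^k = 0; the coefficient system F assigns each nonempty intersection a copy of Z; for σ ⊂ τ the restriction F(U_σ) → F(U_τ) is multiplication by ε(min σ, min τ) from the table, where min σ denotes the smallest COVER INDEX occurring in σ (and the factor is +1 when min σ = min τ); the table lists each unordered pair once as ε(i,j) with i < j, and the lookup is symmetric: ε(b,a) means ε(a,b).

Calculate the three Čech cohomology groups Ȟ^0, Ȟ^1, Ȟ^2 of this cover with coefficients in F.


nerve of the cover:
  U12={v} U13={p,w,x,z} U23={u,a}
C dims 3,3; δ0: rk 2, SNF 1^2
Ȟ^0 = (3 − 2) − 0 = 1, so Ȟ^0 ≅ Z
Ȟ^1 = (3 − 0) − 2 = 1, so Ȟ^1 ≅ Z
Ȟ^2 = (0 − 0) − 0 = 0, so Ȟ^2 ≅ 0

Ȟ^0(U;F) ≅ Z, Ȟ^1(U;F) ≅ Z and Ȟ^2(U;F) ≅ 0


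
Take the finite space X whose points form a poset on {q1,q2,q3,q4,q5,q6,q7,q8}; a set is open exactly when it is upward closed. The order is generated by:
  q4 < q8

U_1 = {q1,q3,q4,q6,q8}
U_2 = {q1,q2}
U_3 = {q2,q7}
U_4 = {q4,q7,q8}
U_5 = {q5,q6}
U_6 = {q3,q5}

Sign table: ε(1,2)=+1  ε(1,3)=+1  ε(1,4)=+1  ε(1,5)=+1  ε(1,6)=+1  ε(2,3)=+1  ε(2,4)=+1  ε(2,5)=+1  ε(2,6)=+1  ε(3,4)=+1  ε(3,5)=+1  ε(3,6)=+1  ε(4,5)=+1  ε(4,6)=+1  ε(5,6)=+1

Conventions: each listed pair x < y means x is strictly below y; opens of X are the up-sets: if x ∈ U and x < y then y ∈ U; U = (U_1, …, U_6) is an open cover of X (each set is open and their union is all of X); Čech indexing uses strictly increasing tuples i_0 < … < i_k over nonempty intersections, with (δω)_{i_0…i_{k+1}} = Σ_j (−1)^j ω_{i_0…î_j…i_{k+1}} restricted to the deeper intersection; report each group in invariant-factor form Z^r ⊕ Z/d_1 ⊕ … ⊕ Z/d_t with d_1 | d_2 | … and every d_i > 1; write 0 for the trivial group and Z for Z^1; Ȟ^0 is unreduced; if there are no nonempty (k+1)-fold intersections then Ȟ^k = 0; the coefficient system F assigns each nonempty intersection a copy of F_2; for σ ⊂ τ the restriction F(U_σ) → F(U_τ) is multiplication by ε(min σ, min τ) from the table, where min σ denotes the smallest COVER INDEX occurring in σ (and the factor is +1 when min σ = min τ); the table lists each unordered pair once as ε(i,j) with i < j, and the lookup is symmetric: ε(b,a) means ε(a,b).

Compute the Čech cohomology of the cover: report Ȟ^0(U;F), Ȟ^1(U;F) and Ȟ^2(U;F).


nonempty overlaps:
  U12={q1} U14={q4,q8} U15={q6} U16={q3} U23={q2} U34={q7} U56={q5}
C dims 6,7; δ0: rk_F2 5
degree 0: 6−5−0 = 1 → Ȟ^0 ≅ Z/2
degree 1: 7−0−5 = 2 → Ȟ^1 ≅ Z/2 ⊕ Z/2
degree 2: 0−0−0 = 0 → Ȟ^2 ≅ 0

Ȟ^0 = Z/2, Ȟ^1 = Z/2 ⊕ Z/2, Ȟ^2 = 0


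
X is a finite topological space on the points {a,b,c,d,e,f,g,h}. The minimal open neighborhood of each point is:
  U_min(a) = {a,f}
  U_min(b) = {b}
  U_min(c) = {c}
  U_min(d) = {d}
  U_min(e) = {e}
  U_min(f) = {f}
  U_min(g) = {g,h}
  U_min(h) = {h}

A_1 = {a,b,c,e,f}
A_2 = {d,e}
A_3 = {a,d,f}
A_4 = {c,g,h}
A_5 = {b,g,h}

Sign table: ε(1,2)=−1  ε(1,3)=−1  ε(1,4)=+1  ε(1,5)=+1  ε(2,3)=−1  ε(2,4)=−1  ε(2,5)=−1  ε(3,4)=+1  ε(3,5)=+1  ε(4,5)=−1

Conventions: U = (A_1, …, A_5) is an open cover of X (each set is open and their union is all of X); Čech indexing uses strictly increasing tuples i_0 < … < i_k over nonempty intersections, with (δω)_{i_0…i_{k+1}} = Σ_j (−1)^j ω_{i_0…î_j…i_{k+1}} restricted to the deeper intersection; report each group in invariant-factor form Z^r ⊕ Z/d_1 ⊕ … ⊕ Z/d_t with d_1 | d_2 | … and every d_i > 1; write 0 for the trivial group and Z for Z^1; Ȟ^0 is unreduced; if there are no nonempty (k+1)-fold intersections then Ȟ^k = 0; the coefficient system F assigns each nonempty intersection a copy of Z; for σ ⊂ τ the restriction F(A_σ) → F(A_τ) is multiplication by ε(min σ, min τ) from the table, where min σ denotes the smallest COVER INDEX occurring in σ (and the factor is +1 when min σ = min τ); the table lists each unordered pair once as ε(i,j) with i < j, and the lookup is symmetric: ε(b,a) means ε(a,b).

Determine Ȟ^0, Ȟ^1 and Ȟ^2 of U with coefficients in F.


nonempty intersections:
  A12={e} A13={a,f} A14={c} A15={b} A23={d} A45={g,h}
C dims 5,6; δ0: rk 5, SNF 1^4·2
Ȟ^0: (5−5)−0=0 ⇒ 0
Ȟ^1: (6−0)−5=1 plus torsion [2] ⇒ Z ⊕ Z/2
Ȟ^2: (0−0)−0=0 ⇒ 0

Ȟ^0(U;F) ≅ 0,  Ȟ^1(U;F) ≅ Z ⊕ Z/2,  Ȟ^2(U;F) ≅ 0
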